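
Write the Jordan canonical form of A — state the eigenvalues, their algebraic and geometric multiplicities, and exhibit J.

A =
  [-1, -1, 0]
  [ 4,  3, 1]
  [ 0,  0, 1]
J_3(1)

The characteristic polynomial is
  det(x·I − A) = x^3 - 3*x^2 + 3*x - 1 = (x - 1)^3

Eigenvalues and multiplicities (the geometric multiplicity of λ is n − rank(A − λI), which equals the number of Jordan blocks for λ):
  λ = 1: algebraic multiplicity = 3, geometric multiplicity = 1

Determining the block sizes for each eigenvalue:
  λ = 1: one block (gm = 1), so the single block has size am = 3 → block sizes [3]

Assembling the blocks gives a Jordan form
J =
  [1, 1, 0]
  [0, 1, 1]
  [0, 0, 1]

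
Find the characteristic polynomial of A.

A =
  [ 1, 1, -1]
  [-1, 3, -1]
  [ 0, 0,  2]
x^3 - 6*x^2 + 12*x - 8

Expanding det(x·I − A) (e.g. by cofactor expansion or by noting that A is similar to its Jordan form J, which has the same characteristic polynomial as A) gives
  χ_A(x) = x^3 - 6*x^2 + 12*x - 8
which factors as (x - 2)^3. The eigenvalues (with algebraic multiplicities) are λ = 2 with multiplicity 3.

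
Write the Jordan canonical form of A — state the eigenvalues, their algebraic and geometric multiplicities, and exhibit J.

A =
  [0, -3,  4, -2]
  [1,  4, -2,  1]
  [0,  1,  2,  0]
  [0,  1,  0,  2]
J_3(2) ⊕ J_1(2)

The characteristic polynomial is
  det(x·I − A) = x^4 - 8*x^3 + 24*x^2 - 32*x + 16 = (x - 2)^4

Eigenvalues and multiplicities (the geometric multiplicity of λ is n − rank(A − λI), which equals the number of Jordan blocks for λ):
  λ = 2: algebraic multiplicity = 4, geometric multiplicity = 2

Determining the block sizes for each eigenvalue:
  λ = 2: with am = 4 and gm = 2, the partition is not yet determined (e.g. several partitions of 4 into 2 parts exist). Let N = A − (2)·I. Computing rank(N^1) = 2, rank(N^2) = 1, rank(N^3) = 0; the number of blocks of size ≥ j is rank(N^{j−1}) − rank(N^j), giving [2, 1, 1]. So we have 1 block(s) of size 3, 1 block(s) of size 1 → block sizes [3, 1]

Assembling the blocks gives a Jordan form
J =
  [2, 1, 0, 0]
  [0, 2, 1, 0]
  [0, 0, 2, 0]
  [0, 0, 0, 2]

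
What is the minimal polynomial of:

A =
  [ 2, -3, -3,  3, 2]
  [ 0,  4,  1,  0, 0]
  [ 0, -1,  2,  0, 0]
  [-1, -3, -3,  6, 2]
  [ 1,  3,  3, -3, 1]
x^2 - 6*x + 9

The characteristic polynomial is χ_A(x) = (x - 3)^5, so the eigenvalues are known. The minimal polynomial is
  m_A(x) = Π_λ (x − λ)^{k_λ}
where k_λ is the size of the *largest* Jordan block for λ (equivalently, the smallest k with (A − λI)^k v = 0 for every generalised eigenvector v of λ).

  λ = 3: largest Jordan block has size 2, contributing (x − 3)^2

So m_A(x) = (x - 3)^2 = x^2 - 6*x + 9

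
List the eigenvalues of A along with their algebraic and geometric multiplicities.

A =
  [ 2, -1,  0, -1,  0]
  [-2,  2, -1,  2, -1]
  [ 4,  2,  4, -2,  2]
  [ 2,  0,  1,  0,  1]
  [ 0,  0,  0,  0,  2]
λ = 2: alg = 5, geom = 3

Step 1 — factor the characteristic polynomial to read off the algebraic multiplicities:
  χ_A(x) = (x - 2)^5

Step 2 — compute geometric multiplicities via the rank-nullity identity g(λ) = n − rank(A − λI):
  rank(A − (2)·I) = 2, so dim ker(A − (2)·I) = n − 2 = 3

Summary:
  λ = 2: algebraic multiplicity = 5, geometric multiplicity = 3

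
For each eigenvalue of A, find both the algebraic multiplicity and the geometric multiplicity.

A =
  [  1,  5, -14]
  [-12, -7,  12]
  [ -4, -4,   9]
λ = -1: alg = 2, geom = 1; λ = 5: alg = 1, geom = 1

Step 1 — factor the characteristic polynomial to read off the algebraic multiplicities:
  χ_A(x) = (x - 5)*(x + 1)^2

Step 2 — compute geometric multiplicities via the rank-nullity identity g(λ) = n − rank(A − λI):
  rank(A − (-1)·I) = 2, so dim ker(A − (-1)·I) = n − 2 = 1
  rank(A − (5)·I) = 2, so dim ker(A − (5)·I) = n − 2 = 1

Summary:
  λ = -1: algebraic multiplicity = 2, geometric multiplicity = 1
  λ = 5: algebraic multiplicity = 1, geometric multiplicity = 1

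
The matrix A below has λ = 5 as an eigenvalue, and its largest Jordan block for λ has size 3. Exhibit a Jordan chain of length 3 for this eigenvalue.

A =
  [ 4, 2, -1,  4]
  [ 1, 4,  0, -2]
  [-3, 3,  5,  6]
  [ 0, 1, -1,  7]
A Jordan chain for λ = 5 of length 3:
v_1 = (6, -2, 6, 4)ᵀ
v_2 = (-1, 1, -3, 0)ᵀ
v_3 = (1, 0, 0, 0)ᵀ

Let N = A − (5)·I. We want v_3 with N^3 v_3 = 0 but N^2 v_3 ≠ 0; then v_{j-1} := N · v_j for j = 3, …, 2.

Pick v_3 = (1, 0, 0, 0)ᵀ.
Then v_2 = N · v_3 = (-1, 1, -3, 0)ᵀ.
Then v_1 = N · v_2 = (6, -2, 6, 4)ᵀ.

Sanity check: (A − (5)·I) v_1 = (0, 0, 0, 0)ᵀ = 0. ✓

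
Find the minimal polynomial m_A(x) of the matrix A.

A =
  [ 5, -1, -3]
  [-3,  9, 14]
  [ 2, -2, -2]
x^3 - 12*x^2 + 48*x - 64

The characteristic polynomial is χ_A(x) = (x - 4)^3, so the eigenvalues are known. The minimal polynomial is
  m_A(x) = Π_λ (x − λ)^{k_λ}
where k_λ is the size of the *largest* Jordan block for λ (equivalently, the smallest k with (A − λI)^k v = 0 for every generalised eigenvector v of λ).

  λ = 4: largest Jordan block has size 3, contributing (x − 4)^3

So m_A(x) = (x - 4)^3 = x^3 - 12*x^2 + 48*x - 64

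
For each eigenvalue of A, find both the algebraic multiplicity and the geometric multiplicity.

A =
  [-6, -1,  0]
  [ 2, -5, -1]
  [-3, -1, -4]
λ = -5: alg = 3, geom = 1

Step 1 — factor the characteristic polynomial to read off the algebraic multiplicities:
  χ_A(x) = (x + 5)^3

Step 2 — compute geometric multiplicities via the rank-nullity identity g(λ) = n − rank(A − λI):
  rank(A − (-5)·I) = 2, so dim ker(A − (-5)·I) = n − 2 = 1

Summary:
  λ = -5: algebraic multiplicity = 3, geometric multiplicity = 1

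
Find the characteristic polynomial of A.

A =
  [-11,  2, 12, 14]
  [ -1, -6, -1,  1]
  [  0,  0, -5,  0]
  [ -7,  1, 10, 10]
x^4 + 12*x^3 + 30*x^2 - 100*x - 375

Expanding det(x·I − A) (e.g. by cofactor expansion or by noting that A is similar to its Jordan form J, which has the same characteristic polynomial as A) gives
  χ_A(x) = x^4 + 12*x^3 + 30*x^2 - 100*x - 375
which factors as (x - 3)*(x + 5)^3. The eigenvalues (with algebraic multiplicities) are λ = -5 with multiplicity 3, λ = 3 with multiplicity 1.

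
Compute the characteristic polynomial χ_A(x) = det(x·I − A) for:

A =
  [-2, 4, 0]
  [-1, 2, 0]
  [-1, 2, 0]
x^3

Expanding det(x·I − A) (e.g. by cofactor expansion or by noting that A is similar to its Jordan form J, which has the same characteristic polynomial as A) gives
  χ_A(x) = x^3
which factors as x^3. The eigenvalues (with algebraic multiplicities) are λ = 0 with multiplicity 3.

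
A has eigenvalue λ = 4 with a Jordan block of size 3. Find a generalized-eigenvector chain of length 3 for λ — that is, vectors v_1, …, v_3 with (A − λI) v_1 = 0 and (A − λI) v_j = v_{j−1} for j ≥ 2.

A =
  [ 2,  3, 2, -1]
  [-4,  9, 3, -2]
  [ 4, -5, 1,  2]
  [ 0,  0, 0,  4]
A Jordan chain for λ = 4 of length 3:
v_1 = (-1, -2, 2, 0)ᵀ
v_2 = (3, 5, -5, 0)ᵀ
v_3 = (0, 1, 0, 0)ᵀ

Let N = A − (4)·I. We want v_3 with N^3 v_3 = 0 but N^2 v_3 ≠ 0; then v_{j-1} := N · v_j for j = 3, …, 2.

Pick v_3 = (0, 1, 0, 0)ᵀ.
Then v_2 = N · v_3 = (3, 5, -5, 0)ᵀ.
Then v_1 = N · v_2 = (-1, -2, 2, 0)ᵀ.

Sanity check: (A − (4)·I) v_1 = (0, 0, 0, 0)ᵀ = 0. ✓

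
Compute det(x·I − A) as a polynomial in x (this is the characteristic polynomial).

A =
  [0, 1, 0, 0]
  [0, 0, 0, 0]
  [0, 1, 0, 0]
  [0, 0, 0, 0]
x^4

Expanding det(x·I − A) (e.g. by cofactor expansion or by noting that A is similar to its Jordan form J, which has the same characteristic polynomial as A) gives
  χ_A(x) = x^4
which factors as x^4. The eigenvalues (with algebraic multiplicities) are λ = 0 with multiplicity 4.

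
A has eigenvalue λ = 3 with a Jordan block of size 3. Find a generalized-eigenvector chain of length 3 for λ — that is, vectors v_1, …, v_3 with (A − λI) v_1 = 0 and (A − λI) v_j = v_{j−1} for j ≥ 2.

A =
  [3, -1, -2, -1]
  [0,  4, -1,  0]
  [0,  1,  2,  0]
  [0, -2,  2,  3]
A Jordan chain for λ = 3 of length 3:
v_1 = (-1, 0, 0, 0)ᵀ
v_2 = (-1, 1, 1, -2)ᵀ
v_3 = (0, 1, 0, 0)ᵀ

Let N = A − (3)·I. We want v_3 with N^3 v_3 = 0 but N^2 v_3 ≠ 0; then v_{j-1} := N · v_j for j = 3, …, 2.

Pick v_3 = (0, 1, 0, 0)ᵀ.
Then v_2 = N · v_3 = (-1, 1, 1, -2)ᵀ.
Then v_1 = N · v_2 = (-1, 0, 0, 0)ᵀ.

Sanity check: (A − (3)·I) v_1 = (0, 0, 0, 0)ᵀ = 0. ✓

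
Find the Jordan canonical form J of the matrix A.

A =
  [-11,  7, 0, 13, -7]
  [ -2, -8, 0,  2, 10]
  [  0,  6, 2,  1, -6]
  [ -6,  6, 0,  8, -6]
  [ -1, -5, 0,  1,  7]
J_2(-4) ⊕ J_2(2) ⊕ J_1(2)

The characteristic polynomial is
  det(x·I − A) = x^5 + 2*x^4 - 20*x^3 - 8*x^2 + 128*x - 128 = (x - 2)^3*(x + 4)^2

Eigenvalues and multiplicities (the geometric multiplicity of λ is n − rank(A − λI), which equals the number of Jordan blocks for λ):
  λ = -4: algebraic multiplicity = 2, geometric multiplicity = 1
  λ = 2: algebraic multiplicity = 3, geometric multiplicity = 2

Determining the block sizes for each eigenvalue:
  λ = -4: one block (gm = 1), so the single block has size am = 2 → block sizes [2]
  λ = 2: 2 blocks summing to 3 forces exactly one block of size 2 and the rest size 1 → block sizes [2, 1]

Assembling the blocks gives a Jordan form
J =
  [-4,  1, 0, 0, 0]
  [ 0, -4, 0, 0, 0]
  [ 0,  0, 2, 1, 0]
  [ 0,  0, 0, 2, 0]
  [ 0,  0, 0, 0, 2]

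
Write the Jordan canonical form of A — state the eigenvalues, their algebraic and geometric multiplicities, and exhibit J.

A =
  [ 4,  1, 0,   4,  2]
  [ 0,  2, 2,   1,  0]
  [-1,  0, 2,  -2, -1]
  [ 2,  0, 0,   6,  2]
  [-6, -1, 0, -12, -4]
J_3(2) ⊕ J_2(2)

The characteristic polynomial is
  det(x·I − A) = x^5 - 10*x^4 + 40*x^3 - 80*x^2 + 80*x - 32 = (x - 2)^5

Eigenvalues and multiplicities (the geometric multiplicity of λ is n − rank(A − λI), which equals the number of Jordan blocks for λ):
  λ = 2: algebraic multiplicity = 5, geometric multiplicity = 2

Determining the block sizes for each eigenvalue:
  λ = 2: with am = 5 and gm = 2, the partition is not yet determined (e.g. several partitions of 5 into 2 parts exist). Let N = A − (2)·I. Computing rank(N^1) = 3, rank(N^2) = 1, rank(N^3) = 0; the number of blocks of size ≥ j is rank(N^{j−1}) − rank(N^j), giving [2, 2, 1]. So we have 1 block(s) of size 3, 1 block(s) of size 2 → block sizes [3, 2]

Assembling the blocks gives a Jordan form
J =
  [2, 1, 0, 0, 0]
  [0, 2, 1, 0, 0]
  [0, 0, 2, 0, 0]
  [0, 0, 0, 2, 1]
  [0, 0, 0, 0, 2]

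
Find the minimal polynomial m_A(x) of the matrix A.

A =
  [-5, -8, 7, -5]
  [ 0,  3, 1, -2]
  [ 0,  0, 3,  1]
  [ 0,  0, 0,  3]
x^4 - 4*x^3 - 18*x^2 + 108*x - 135

The characteristic polynomial is χ_A(x) = (x - 3)^3*(x + 5), so the eigenvalues are known. The minimal polynomial is
  m_A(x) = Π_λ (x − λ)^{k_λ}
where k_λ is the size of the *largest* Jordan block for λ (equivalently, the smallest k with (A − λI)^k v = 0 for every generalised eigenvector v of λ).

  λ = -5: largest Jordan block has size 1, contributing (x + 5)
  λ = 3: largest Jordan block has size 3, contributing (x − 3)^3

So m_A(x) = (x - 3)^3*(x + 5) = x^4 - 4*x^3 - 18*x^2 + 108*x - 135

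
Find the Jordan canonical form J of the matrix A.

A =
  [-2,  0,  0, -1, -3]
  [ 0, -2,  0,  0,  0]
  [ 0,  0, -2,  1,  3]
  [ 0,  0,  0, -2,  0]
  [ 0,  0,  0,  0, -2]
J_2(-2) ⊕ J_1(-2) ⊕ J_1(-2) ⊕ J_1(-2)

The characteristic polynomial is
  det(x·I − A) = x^5 + 10*x^4 + 40*x^3 + 80*x^2 + 80*x + 32 = (x + 2)^5

Eigenvalues and multiplicities (the geometric multiplicity of λ is n − rank(A − λI), which equals the number of Jordan blocks for λ):
  λ = -2: algebraic multiplicity = 5, geometric multiplicity = 4

Determining the block sizes for each eigenvalue:
  λ = -2: 4 blocks summing to 5 forces exactly one block of size 2 and the rest size 1 → block sizes [2, 1, 1, 1]

Assembling the blocks gives a Jordan form
J =
  [-2,  1,  0,  0,  0]
  [ 0, -2,  0,  0,  0]
  [ 0,  0, -2,  0,  0]
  [ 0,  0,  0, -2,  0]
  [ 0,  0,  0,  0, -2]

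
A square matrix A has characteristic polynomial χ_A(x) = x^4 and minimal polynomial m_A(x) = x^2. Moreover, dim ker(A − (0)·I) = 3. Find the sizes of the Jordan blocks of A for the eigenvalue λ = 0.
Block sizes for λ = 0: [2, 1, 1]

Step 1 — from the characteristic polynomial, algebraic multiplicity of λ = 0 is 4. From dim ker(A − (0)·I) = 3, there are exactly 3 Jordan blocks for λ = 0.
Step 2 — from the minimal polynomial, the factor (x − 0)^2 tells us the largest block for λ = 0 has size 2.
Step 3 — with total size 4, 3 blocks, and largest block 2, the block sizes (in nonincreasing order) are [2, 1, 1].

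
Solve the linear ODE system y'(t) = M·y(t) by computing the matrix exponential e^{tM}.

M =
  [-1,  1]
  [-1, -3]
e^{tM} =
  [t*exp(-2*t) + exp(-2*t), t*exp(-2*t)]
  [-t*exp(-2*t), -t*exp(-2*t) + exp(-2*t)]

Strategy: write M = P · J · P⁻¹ where J is a Jordan canonical form, so e^{tM} = P · e^{tJ} · P⁻¹, and e^{tJ} can be computed block-by-block.

M has Jordan form
J =
  [-2,  1]
  [ 0, -2]
(up to reordering of blocks).

Per-block formulas:
  For a 2×2 Jordan block J_2(-2): exp(t · J_2(-2)) = e^(-2t)·(I + t·N), where N is the 2×2 nilpotent shift.

After assembling e^{tJ} and conjugating by P, we get:

e^{tM} =
  [t*exp(-2*t) + exp(-2*t), t*exp(-2*t)]
  [-t*exp(-2*t), -t*exp(-2*t) + exp(-2*t)]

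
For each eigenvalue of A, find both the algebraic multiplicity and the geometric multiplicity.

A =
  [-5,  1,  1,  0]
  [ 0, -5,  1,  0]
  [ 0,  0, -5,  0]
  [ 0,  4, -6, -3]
λ = -5: alg = 3, geom = 1; λ = -3: alg = 1, geom = 1

Step 1 — factor the characteristic polynomial to read off the algebraic multiplicities:
  χ_A(x) = (x + 3)*(x + 5)^3

Step 2 — compute geometric multiplicities via the rank-nullity identity g(λ) = n − rank(A − λI):
  rank(A − (-5)·I) = 3, so dim ker(A − (-5)·I) = n − 3 = 1
  rank(A − (-3)·I) = 3, so dim ker(A − (-3)·I) = n − 3 = 1

Summary:
  λ = -5: algebraic multiplicity = 3, geometric multiplicity = 1
  λ = -3: algebraic multiplicity = 1, geometric multiplicity = 1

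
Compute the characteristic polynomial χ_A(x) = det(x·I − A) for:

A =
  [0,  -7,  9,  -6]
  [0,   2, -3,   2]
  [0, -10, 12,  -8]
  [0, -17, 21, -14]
x^4

Expanding det(x·I − A) (e.g. by cofactor expansion or by noting that A is similar to its Jordan form J, which has the same characteristic polynomial as A) gives
  χ_A(x) = x^4
which factors as x^4. The eigenvalues (with algebraic multiplicities) are λ = 0 with multiplicity 4.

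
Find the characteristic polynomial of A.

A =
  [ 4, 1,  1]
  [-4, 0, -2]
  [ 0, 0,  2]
x^3 - 6*x^2 + 12*x - 8

Expanding det(x·I − A) (e.g. by cofactor expansion or by noting that A is similar to its Jordan form J, which has the same characteristic polynomial as A) gives
  χ_A(x) = x^3 - 6*x^2 + 12*x - 8
which factors as (x - 2)^3. The eigenvalues (with algebraic multiplicities) are λ = 2 with multiplicity 3.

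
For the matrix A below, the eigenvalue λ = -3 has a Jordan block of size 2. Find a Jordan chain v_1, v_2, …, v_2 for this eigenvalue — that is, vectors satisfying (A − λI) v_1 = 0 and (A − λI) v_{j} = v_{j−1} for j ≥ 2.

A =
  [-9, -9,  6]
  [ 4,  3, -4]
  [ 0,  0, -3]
A Jordan chain for λ = -3 of length 2:
v_1 = (-6, 4, 0)ᵀ
v_2 = (1, 0, 0)ᵀ

Let N = A − (-3)·I. We want v_2 with N^2 v_2 = 0 but N^1 v_2 ≠ 0; then v_{j-1} := N · v_j for j = 2, …, 2.

Pick v_2 = (1, 0, 0)ᵀ.
Then v_1 = N · v_2 = (-6, 4, 0)ᵀ.

Sanity check: (A − (-3)·I) v_1 = (0, 0, 0)ᵀ = 0. ✓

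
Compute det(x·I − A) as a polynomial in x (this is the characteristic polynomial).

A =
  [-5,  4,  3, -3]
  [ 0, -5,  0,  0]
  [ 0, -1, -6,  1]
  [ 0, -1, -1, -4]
x^4 + 20*x^3 + 150*x^2 + 500*x + 625

Expanding det(x·I − A) (e.g. by cofactor expansion or by noting that A is similar to its Jordan form J, which has the same characteristic polynomial as A) gives
  χ_A(x) = x^4 + 20*x^3 + 150*x^2 + 500*x + 625
which factors as (x + 5)^4. The eigenvalues (with algebraic multiplicities) are λ = -5 with multiplicity 4.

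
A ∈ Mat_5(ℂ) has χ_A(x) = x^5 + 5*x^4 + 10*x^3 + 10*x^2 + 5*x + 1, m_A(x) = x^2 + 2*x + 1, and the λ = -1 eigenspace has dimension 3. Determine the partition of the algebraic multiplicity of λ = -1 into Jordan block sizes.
Block sizes for λ = -1: [2, 2, 1]

Step 1 — from the characteristic polynomial, algebraic multiplicity of λ = -1 is 5. From dim ker(A − (-1)·I) = 3, there are exactly 3 Jordan blocks for λ = -1.
Step 2 — from the minimal polynomial, the factor (x + 1)^2 tells us the largest block for λ = -1 has size 2.
Step 3 — with total size 5, 3 blocks, and largest block 2, the block sizes (in nonincreasing order) are [2, 2, 1].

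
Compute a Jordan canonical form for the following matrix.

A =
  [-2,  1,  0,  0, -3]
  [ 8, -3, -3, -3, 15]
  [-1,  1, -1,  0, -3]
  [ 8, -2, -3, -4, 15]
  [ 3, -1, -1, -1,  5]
J_2(-1) ⊕ J_2(-1) ⊕ J_1(-1)

The characteristic polynomial is
  det(x·I − A) = x^5 + 5*x^4 + 10*x^3 + 10*x^2 + 5*x + 1 = (x + 1)^5

Eigenvalues and multiplicities (the geometric multiplicity of λ is n − rank(A − λI), which equals the number of Jordan blocks for λ):
  λ = -1: algebraic multiplicity = 5, geometric multiplicity = 3

Determining the block sizes for each eigenvalue:
  λ = -1: with am = 5 and gm = 3, the partition is not yet determined (e.g. several partitions of 5 into 3 parts exist). Let N = A − (-1)·I. Computing rank(N^1) = 2, rank(N^2) = 0; the number of blocks of size ≥ j is rank(N^{j−1}) − rank(N^j), giving [3, 2]. So we have 2 block(s) of size 2, 1 block(s) of size 1 → block sizes [2, 2, 1]

Assembling the blocks gives a Jordan form
J =
  [-1,  1,  0,  0,  0]
  [ 0, -1,  0,  0,  0]
  [ 0,  0, -1,  1,  0]
  [ 0,  0,  0, -1,  0]
  [ 0,  0,  0,  0, -1]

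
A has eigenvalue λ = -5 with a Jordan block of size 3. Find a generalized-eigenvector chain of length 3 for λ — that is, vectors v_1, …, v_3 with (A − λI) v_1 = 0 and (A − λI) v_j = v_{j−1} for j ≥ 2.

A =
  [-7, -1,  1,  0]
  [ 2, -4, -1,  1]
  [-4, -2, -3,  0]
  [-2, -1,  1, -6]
A Jordan chain for λ = -5 of length 3:
v_1 = (-2, 0, -4, 0)ᵀ
v_2 = (-2, 2, -4, -2)ᵀ
v_3 = (1, 0, 0, 0)ᵀ

Let N = A − (-5)·I. We want v_3 with N^3 v_3 = 0 but N^2 v_3 ≠ 0; then v_{j-1} := N · v_j for j = 3, …, 2.

Pick v_3 = (1, 0, 0, 0)ᵀ.
Then v_2 = N · v_3 = (-2, 2, -4, -2)ᵀ.
Then v_1 = N · v_2 = (-2, 0, -4, 0)ᵀ.

Sanity check: (A − (-5)·I) v_1 = (0, 0, 0, 0)ᵀ = 0. ✓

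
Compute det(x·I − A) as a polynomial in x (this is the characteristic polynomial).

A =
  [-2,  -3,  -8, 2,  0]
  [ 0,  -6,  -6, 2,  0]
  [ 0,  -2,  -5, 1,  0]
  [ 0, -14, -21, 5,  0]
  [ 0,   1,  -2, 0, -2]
x^5 + 10*x^4 + 40*x^3 + 80*x^2 + 80*x + 32

Expanding det(x·I − A) (e.g. by cofactor expansion or by noting that A is similar to its Jordan form J, which has the same characteristic polynomial as A) gives
  χ_A(x) = x^5 + 10*x^4 + 40*x^3 + 80*x^2 + 80*x + 32
which factors as (x + 2)^5. The eigenvalues (with algebraic multiplicities) are λ = -2 with multiplicity 5.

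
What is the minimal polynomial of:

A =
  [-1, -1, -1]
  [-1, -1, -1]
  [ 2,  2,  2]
x^2

The characteristic polynomial is χ_A(x) = x^3, so the eigenvalues are known. The minimal polynomial is
  m_A(x) = Π_λ (x − λ)^{k_λ}
where k_λ is the size of the *largest* Jordan block for λ (equivalently, the smallest k with (A − λI)^k v = 0 for every generalised eigenvector v of λ).

  λ = 0: largest Jordan block has size 2, contributing (x − 0)^2

So m_A(x) = x^2 = x^2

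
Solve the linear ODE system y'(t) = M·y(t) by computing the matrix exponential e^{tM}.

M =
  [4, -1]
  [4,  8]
e^{tM} =
  [-2*t*exp(6*t) + exp(6*t), -t*exp(6*t)]
  [4*t*exp(6*t), 2*t*exp(6*t) + exp(6*t)]

Strategy: write M = P · J · P⁻¹ where J is a Jordan canonical form, so e^{tM} = P · e^{tJ} · P⁻¹, and e^{tJ} can be computed block-by-block.

M has Jordan form
J =
  [6, 1]
  [0, 6]
(up to reordering of blocks).

Per-block formulas:
  For a 2×2 Jordan block J_2(6): exp(t · J_2(6)) = e^(6t)·(I + t·N), where N is the 2×2 nilpotent shift.

After assembling e^{tJ} and conjugating by P, we get:

e^{tM} =
  [-2*t*exp(6*t) + exp(6*t), -t*exp(6*t)]
  [4*t*exp(6*t), 2*t*exp(6*t) + exp(6*t)]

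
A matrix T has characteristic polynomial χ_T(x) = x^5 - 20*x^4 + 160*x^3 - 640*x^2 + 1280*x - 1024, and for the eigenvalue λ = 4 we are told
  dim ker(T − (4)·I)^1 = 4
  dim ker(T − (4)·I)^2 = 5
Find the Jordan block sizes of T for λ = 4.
Block sizes for λ = 4: [2, 1, 1, 1]

From the dimensions of kernels of powers, the number of Jordan blocks of size at least j is d_j − d_{j−1} where d_j = dim ker(N^j) (with d_0 = 0). Computing the differences gives [4, 1].
The number of blocks of size exactly k is (#blocks of size ≥ k) − (#blocks of size ≥ k + 1), so the partition is: 3 block(s) of size 1, 1 block(s) of size 2.
In nonincreasing order the block sizes are [2, 1, 1, 1].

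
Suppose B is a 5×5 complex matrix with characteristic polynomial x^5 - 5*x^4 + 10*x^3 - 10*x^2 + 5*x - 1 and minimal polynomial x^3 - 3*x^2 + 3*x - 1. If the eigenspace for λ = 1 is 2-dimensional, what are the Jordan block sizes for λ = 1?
Block sizes for λ = 1: [3, 2]

Step 1 — from the characteristic polynomial, algebraic multiplicity of λ = 1 is 5. From dim ker(B − (1)·I) = 2, there are exactly 2 Jordan blocks for λ = 1.
Step 2 — from the minimal polynomial, the factor (x − 1)^3 tells us the largest block for λ = 1 has size 3.
Step 3 — with total size 5, 2 blocks, and largest block 3, the block sizes (in nonincreasing order) are [3, 2].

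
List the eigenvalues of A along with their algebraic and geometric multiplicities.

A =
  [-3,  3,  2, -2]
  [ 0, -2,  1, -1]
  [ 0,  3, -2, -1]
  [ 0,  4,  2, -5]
λ = -3: alg = 4, geom = 2

Step 1 — factor the characteristic polynomial to read off the algebraic multiplicities:
  χ_A(x) = (x + 3)^4

Step 2 — compute geometric multiplicities via the rank-nullity identity g(λ) = n − rank(A − λI):
  rank(A − (-3)·I) = 2, so dim ker(A − (-3)·I) = n − 2 = 2

Summary:
  λ = -3: algebraic multiplicity = 4, geometric multiplicity = 2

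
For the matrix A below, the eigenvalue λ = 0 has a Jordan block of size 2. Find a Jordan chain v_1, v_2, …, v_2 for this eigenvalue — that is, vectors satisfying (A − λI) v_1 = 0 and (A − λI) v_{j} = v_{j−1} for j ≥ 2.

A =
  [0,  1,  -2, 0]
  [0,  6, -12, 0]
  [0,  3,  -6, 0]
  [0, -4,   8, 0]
A Jordan chain for λ = 0 of length 2:
v_1 = (1, 6, 3, -4)ᵀ
v_2 = (0, 1, 0, 0)ᵀ

Let N = A − (0)·I. We want v_2 with N^2 v_2 = 0 but N^1 v_2 ≠ 0; then v_{j-1} := N · v_j for j = 2, …, 2.

Pick v_2 = (0, 1, 0, 0)ᵀ.
Then v_1 = N · v_2 = (1, 6, 3, -4)ᵀ.

Sanity check: (A − (0)·I) v_1 = (0, 0, 0, 0)ᵀ = 0. ✓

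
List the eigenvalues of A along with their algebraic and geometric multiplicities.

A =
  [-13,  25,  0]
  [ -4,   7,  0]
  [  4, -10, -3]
λ = -3: alg = 3, geom = 2

Step 1 — factor the characteristic polynomial to read off the algebraic multiplicities:
  χ_A(x) = (x + 3)^3

Step 2 — compute geometric multiplicities via the rank-nullity identity g(λ) = n − rank(A − λI):
  rank(A − (-3)·I) = 1, so dim ker(A − (-3)·I) = n − 1 = 2

Summary:
  λ = -3: algebraic multiplicity = 3, geometric multiplicity = 2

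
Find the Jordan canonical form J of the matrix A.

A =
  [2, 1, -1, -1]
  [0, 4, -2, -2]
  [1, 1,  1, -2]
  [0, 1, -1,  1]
J_3(2) ⊕ J_1(2)

The characteristic polynomial is
  det(x·I − A) = x^4 - 8*x^3 + 24*x^2 - 32*x + 16 = (x - 2)^4

Eigenvalues and multiplicities (the geometric multiplicity of λ is n − rank(A − λI), which equals the number of Jordan blocks for λ):
  λ = 2: algebraic multiplicity = 4, geometric multiplicity = 2

Determining the block sizes for each eigenvalue:
  λ = 2: with am = 4 and gm = 2, the partition is not yet determined (e.g. several partitions of 4 into 2 parts exist). Let N = A − (2)·I. Computing rank(N^1) = 2, rank(N^2) = 1, rank(N^3) = 0; the number of blocks of size ≥ j is rank(N^{j−1}) − rank(N^j), giving [2, 1, 1]. So we have 1 block(s) of size 3, 1 block(s) of size 1 → block sizes [3, 1]

Assembling the blocks gives a Jordan form
J =
  [2, 1, 0, 0]
  [0, 2, 1, 0]
  [0, 0, 2, 0]
  [0, 0, 0, 2]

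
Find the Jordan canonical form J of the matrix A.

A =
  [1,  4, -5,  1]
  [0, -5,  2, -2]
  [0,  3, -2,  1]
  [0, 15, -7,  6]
J_2(-1) ⊕ J_2(1)

The characteristic polynomial is
  det(x·I − A) = x^4 - 2*x^2 + 1 = (x - 1)^2*(x + 1)^2

Eigenvalues and multiplicities (the geometric multiplicity of λ is n − rank(A − λI), which equals the number of Jordan blocks for λ):
  λ = -1: algebraic multiplicity = 2, geometric multiplicity = 1
  λ = 1: algebraic multiplicity = 2, geometric multiplicity = 1

Determining the block sizes for each eigenvalue:
  λ = -1: one block (gm = 1), so the single block has size am = 2 → block sizes [2]
  λ = 1: one block (gm = 1), so the single block has size am = 2 → block sizes [2]

Assembling the blocks gives a Jordan form
J =
  [-1,  1, 0, 0]
  [ 0, -1, 0, 0]
  [ 0,  0, 1, 1]
  [ 0,  0, 0, 1]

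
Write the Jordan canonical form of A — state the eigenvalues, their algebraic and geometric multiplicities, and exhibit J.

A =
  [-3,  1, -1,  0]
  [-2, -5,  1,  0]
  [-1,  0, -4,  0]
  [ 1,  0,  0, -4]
J_3(-4) ⊕ J_1(-4)

The characteristic polynomial is
  det(x·I − A) = x^4 + 16*x^3 + 96*x^2 + 256*x + 256 = (x + 4)^4

Eigenvalues and multiplicities (the geometric multiplicity of λ is n − rank(A − λI), which equals the number of Jordan blocks for λ):
  λ = -4: algebraic multiplicity = 4, geometric multiplicity = 2

Determining the block sizes for each eigenvalue:
  λ = -4: with am = 4 and gm = 2, the partition is not yet determined (e.g. several partitions of 4 into 2 parts exist). Let N = A − (-4)·I. Computing rank(N^1) = 2, rank(N^2) = 1, rank(N^3) = 0; the number of blocks of size ≥ j is rank(N^{j−1}) − rank(N^j), giving [2, 1, 1]. So we have 1 block(s) of size 3, 1 block(s) of size 1 → block sizes [3, 1]

Assembling the blocks gives a Jordan form
J =
  [-4,  1,  0,  0]
  [ 0, -4,  1,  0]
  [ 0,  0, -4,  0]
  [ 0,  0,  0, -4]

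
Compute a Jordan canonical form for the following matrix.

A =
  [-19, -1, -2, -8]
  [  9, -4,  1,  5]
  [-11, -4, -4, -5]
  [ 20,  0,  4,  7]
J_3(-5) ⊕ J_1(-5)

The characteristic polynomial is
  det(x·I − A) = x^4 + 20*x^3 + 150*x^2 + 500*x + 625 = (x + 5)^4

Eigenvalues and multiplicities (the geometric multiplicity of λ is n − rank(A − λI), which equals the number of Jordan blocks for λ):
  λ = -5: algebraic multiplicity = 4, geometric multiplicity = 2

Determining the block sizes for each eigenvalue:
  λ = -5: with am = 4 and gm = 2, the partition is not yet determined (e.g. several partitions of 4 into 2 parts exist). Let N = A − (-5)·I. Computing rank(N^1) = 2, rank(N^2) = 1, rank(N^3) = 0; the number of blocks of size ≥ j is rank(N^{j−1}) − rank(N^j), giving [2, 1, 1]. So we have 1 block(s) of size 3, 1 block(s) of size 1 → block sizes [3, 1]

Assembling the blocks gives a Jordan form
J =
  [-5,  1,  0,  0]
  [ 0, -5,  1,  0]
  [ 0,  0, -5,  0]
  [ 0,  0,  0, -5]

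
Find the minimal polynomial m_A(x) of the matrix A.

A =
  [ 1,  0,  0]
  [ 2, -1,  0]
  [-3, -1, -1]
x^3 + x^2 - x - 1

The characteristic polynomial is χ_A(x) = (x - 1)*(x + 1)^2, so the eigenvalues are known. The minimal polynomial is
  m_A(x) = Π_λ (x − λ)^{k_λ}
where k_λ is the size of the *largest* Jordan block for λ (equivalently, the smallest k with (A − λI)^k v = 0 for every generalised eigenvector v of λ).

  λ = -1: largest Jordan block has size 2, contributing (x + 1)^2
  λ = 1: largest Jordan block has size 1, contributing (x − 1)

So m_A(x) = (x - 1)*(x + 1)^2 = x^3 + x^2 - x - 1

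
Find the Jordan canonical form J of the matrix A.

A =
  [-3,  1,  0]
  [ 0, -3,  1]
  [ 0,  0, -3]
J_3(-3)

The characteristic polynomial is
  det(x·I − A) = x^3 + 9*x^2 + 27*x + 27 = (x + 3)^3

Eigenvalues and multiplicities (the geometric multiplicity of λ is n − rank(A − λI), which equals the number of Jordan blocks for λ):
  λ = -3: algebraic multiplicity = 3, geometric multiplicity = 1

Determining the block sizes for each eigenvalue:
  λ = -3: one block (gm = 1), so the single block has size am = 3 → block sizes [3]

Assembling the blocks gives a Jordan form
J =
  [-3,  1,  0]
  [ 0, -3,  1]
  [ 0,  0, -3]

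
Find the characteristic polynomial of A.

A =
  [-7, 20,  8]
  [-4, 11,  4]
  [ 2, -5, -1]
x^3 - 3*x^2 + 3*x - 1

Expanding det(x·I − A) (e.g. by cofactor expansion or by noting that A is similar to its Jordan form J, which has the same characteristic polynomial as A) gives
  χ_A(x) = x^3 - 3*x^2 + 3*x - 1
which factors as (x - 1)^3. The eigenvalues (with algebraic multiplicities) are λ = 1 with multiplicity 3.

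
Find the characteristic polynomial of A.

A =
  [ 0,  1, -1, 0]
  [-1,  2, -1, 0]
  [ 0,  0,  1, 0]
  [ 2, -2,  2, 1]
x^4 - 4*x^3 + 6*x^2 - 4*x + 1

Expanding det(x·I − A) (e.g. by cofactor expansion or by noting that A is similar to its Jordan form J, which has the same characteristic polynomial as A) gives
  χ_A(x) = x^4 - 4*x^3 + 6*x^2 - 4*x + 1
which factors as (x - 1)^4. The eigenvalues (with algebraic multiplicities) are λ = 1 with multiplicity 4.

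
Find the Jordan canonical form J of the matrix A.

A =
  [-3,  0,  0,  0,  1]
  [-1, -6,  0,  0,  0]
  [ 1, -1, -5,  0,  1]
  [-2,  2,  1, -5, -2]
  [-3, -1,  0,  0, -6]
J_3(-5) ⊕ J_2(-5)

The characteristic polynomial is
  det(x·I − A) = x^5 + 25*x^4 + 250*x^3 + 1250*x^2 + 3125*x + 3125 = (x + 5)^5

Eigenvalues and multiplicities (the geometric multiplicity of λ is n − rank(A − λI), which equals the number of Jordan blocks for λ):
  λ = -5: algebraic multiplicity = 5, geometric multiplicity = 2

Determining the block sizes for each eigenvalue:
  λ = -5: with am = 5 and gm = 2, the partition is not yet determined (e.g. several partitions of 5 into 2 parts exist). Let N = A − (-5)·I. Computing rank(N^1) = 3, rank(N^2) = 1, rank(N^3) = 0; the number of blocks of size ≥ j is rank(N^{j−1}) − rank(N^j), giving [2, 2, 1]. So we have 1 block(s) of size 3, 1 block(s) of size 2 → block sizes [3, 2]

Assembling the blocks gives a Jordan form
J =
  [-5,  1,  0,  0,  0]
  [ 0, -5,  1,  0,  0]
  [ 0,  0, -5,  0,  0]
  [ 0,  0,  0, -5,  1]
  [ 0,  0,  0,  0, -5]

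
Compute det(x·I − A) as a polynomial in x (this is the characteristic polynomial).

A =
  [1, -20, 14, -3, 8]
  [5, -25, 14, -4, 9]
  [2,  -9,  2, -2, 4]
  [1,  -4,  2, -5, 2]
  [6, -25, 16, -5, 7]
x^5 + 20*x^4 + 160*x^3 + 640*x^2 + 1280*x + 1024

Expanding det(x·I − A) (e.g. by cofactor expansion or by noting that A is similar to its Jordan form J, which has the same characteristic polynomial as A) gives
  χ_A(x) = x^5 + 20*x^4 + 160*x^3 + 640*x^2 + 1280*x + 1024
which factors as (x + 4)^5. The eigenvalues (with algebraic multiplicities) are λ = -4 with multiplicity 5.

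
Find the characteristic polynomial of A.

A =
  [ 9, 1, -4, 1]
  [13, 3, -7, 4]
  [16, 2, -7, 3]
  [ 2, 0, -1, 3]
x^4 - 8*x^3 + 24*x^2 - 32*x + 16

Expanding det(x·I − A) (e.g. by cofactor expansion or by noting that A is similar to its Jordan form J, which has the same characteristic polynomial as A) gives
  χ_A(x) = x^4 - 8*x^3 + 24*x^2 - 32*x + 16
which factors as (x - 2)^4. The eigenvalues (with algebraic multiplicities) are λ = 2 with multiplicity 4.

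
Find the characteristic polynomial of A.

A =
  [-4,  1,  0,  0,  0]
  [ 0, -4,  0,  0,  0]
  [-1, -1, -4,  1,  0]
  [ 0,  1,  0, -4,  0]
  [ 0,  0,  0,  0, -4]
x^5 + 20*x^4 + 160*x^3 + 640*x^2 + 1280*x + 1024

Expanding det(x·I − A) (e.g. by cofactor expansion or by noting that A is similar to its Jordan form J, which has the same characteristic polynomial as A) gives
  χ_A(x) = x^5 + 20*x^4 + 160*x^3 + 640*x^2 + 1280*x + 1024
which factors as (x + 4)^5. The eigenvalues (with algebraic multiplicities) are λ = -4 with multiplicity 5.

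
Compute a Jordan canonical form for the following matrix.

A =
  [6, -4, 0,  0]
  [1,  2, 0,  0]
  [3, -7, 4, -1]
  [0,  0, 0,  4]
J_3(4) ⊕ J_1(4)

The characteristic polynomial is
  det(x·I − A) = x^4 - 16*x^3 + 96*x^2 - 256*x + 256 = (x - 4)^4

Eigenvalues and multiplicities (the geometric multiplicity of λ is n − rank(A − λI), which equals the number of Jordan blocks for λ):
  λ = 4: algebraic multiplicity = 4, geometric multiplicity = 2

Determining the block sizes for each eigenvalue:
  λ = 4: with am = 4 and gm = 2, the partition is not yet determined (e.g. several partitions of 4 into 2 parts exist). Let N = A − (4)·I. Computing rank(N^1) = 2, rank(N^2) = 1, rank(N^3) = 0; the number of blocks of size ≥ j is rank(N^{j−1}) − rank(N^j), giving [2, 1, 1]. So we have 1 block(s) of size 3, 1 block(s) of size 1 → block sizes [3, 1]

Assembling the blocks gives a Jordan form
J =
  [4, 1, 0, 0]
  [0, 4, 1, 0]
  [0, 0, 4, 0]
  [0, 0, 0, 4]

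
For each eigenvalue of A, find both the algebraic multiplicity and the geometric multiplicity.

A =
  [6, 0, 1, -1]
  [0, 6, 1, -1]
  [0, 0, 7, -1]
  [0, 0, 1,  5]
λ = 6: alg = 4, geom = 3

Step 1 — factor the characteristic polynomial to read off the algebraic multiplicities:
  χ_A(x) = (x - 6)^4

Step 2 — compute geometric multiplicities via the rank-nullity identity g(λ) = n − rank(A − λI):
  rank(A − (6)·I) = 1, so dim ker(A − (6)·I) = n − 1 = 3

Summary:
  λ = 6: algebraic multiplicity = 4, geometric multiplicity = 3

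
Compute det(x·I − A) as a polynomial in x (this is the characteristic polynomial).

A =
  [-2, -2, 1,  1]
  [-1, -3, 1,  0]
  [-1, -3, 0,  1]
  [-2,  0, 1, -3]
x^4 + 8*x^3 + 24*x^2 + 32*x + 16

Expanding det(x·I − A) (e.g. by cofactor expansion or by noting that A is similar to its Jordan form J, which has the same characteristic polynomial as A) gives
  χ_A(x) = x^4 + 8*x^3 + 24*x^2 + 32*x + 16
which factors as (x + 2)^4. The eigenvalues (with algebraic multiplicities) are λ = -2 with multiplicity 4.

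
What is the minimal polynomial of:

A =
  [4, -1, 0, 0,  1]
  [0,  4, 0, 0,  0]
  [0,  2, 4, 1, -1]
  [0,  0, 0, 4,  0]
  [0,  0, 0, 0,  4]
x^2 - 8*x + 16

The characteristic polynomial is χ_A(x) = (x - 4)^5, so the eigenvalues are known. The minimal polynomial is
  m_A(x) = Π_λ (x − λ)^{k_λ}
where k_λ is the size of the *largest* Jordan block for λ (equivalently, the smallest k with (A − λI)^k v = 0 for every generalised eigenvector v of λ).

  λ = 4: largest Jordan block has size 2, contributing (x − 4)^2

So m_A(x) = (x - 4)^2 = x^2 - 8*x + 16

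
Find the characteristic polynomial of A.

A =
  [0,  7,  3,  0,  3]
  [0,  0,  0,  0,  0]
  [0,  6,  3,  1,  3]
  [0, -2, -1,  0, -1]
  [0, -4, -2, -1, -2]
x^5 - x^4

Expanding det(x·I − A) (e.g. by cofactor expansion or by noting that A is similar to its Jordan form J, which has the same characteristic polynomial as A) gives
  χ_A(x) = x^5 - x^4
which factors as x^4*(x - 1). The eigenvalues (with algebraic multiplicities) are λ = 0 with multiplicity 4, λ = 1 with multiplicity 1.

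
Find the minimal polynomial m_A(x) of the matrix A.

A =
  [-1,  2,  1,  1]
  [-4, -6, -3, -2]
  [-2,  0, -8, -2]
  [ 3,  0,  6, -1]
x^3 + 12*x^2 + 48*x + 64

The characteristic polynomial is χ_A(x) = (x + 4)^4, so the eigenvalues are known. The minimal polynomial is
  m_A(x) = Π_λ (x − λ)^{k_λ}
where k_λ is the size of the *largest* Jordan block for λ (equivalently, the smallest k with (A − λI)^k v = 0 for every generalised eigenvector v of λ).

  λ = -4: largest Jordan block has size 3, contributing (x + 4)^3

So m_A(x) = (x + 4)^3 = x^3 + 12*x^2 + 48*x + 64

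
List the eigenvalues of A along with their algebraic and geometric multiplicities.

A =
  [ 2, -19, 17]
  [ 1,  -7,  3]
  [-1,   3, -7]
λ = -4: alg = 3, geom = 1

Step 1 — factor the characteristic polynomial to read off the algebraic multiplicities:
  χ_A(x) = (x + 4)^3

Step 2 — compute geometric multiplicities via the rank-nullity identity g(λ) = n − rank(A − λI):
  rank(A − (-4)·I) = 2, so dim ker(A − (-4)·I) = n − 2 = 1

Summary:
  λ = -4: algebraic multiplicity = 3, geometric multiplicity = 1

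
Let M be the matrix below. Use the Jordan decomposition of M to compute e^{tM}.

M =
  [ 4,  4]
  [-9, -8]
e^{tM} =
  [6*t*exp(-2*t) + exp(-2*t), 4*t*exp(-2*t)]
  [-9*t*exp(-2*t), -6*t*exp(-2*t) + exp(-2*t)]

Strategy: write M = P · J · P⁻¹ where J is a Jordan canonical form, so e^{tM} = P · e^{tJ} · P⁻¹, and e^{tJ} can be computed block-by-block.

M has Jordan form
J =
  [-2,  1]
  [ 0, -2]
(up to reordering of blocks).

Per-block formulas:
  For a 2×2 Jordan block J_2(-2): exp(t · J_2(-2)) = e^(-2t)·(I + t·N), where N is the 2×2 nilpotent shift.

After assembling e^{tJ} and conjugating by P, we get:

e^{tM} =
  [6*t*exp(-2*t) + exp(-2*t), 4*t*exp(-2*t)]
  [-9*t*exp(-2*t), -6*t*exp(-2*t) + exp(-2*t)]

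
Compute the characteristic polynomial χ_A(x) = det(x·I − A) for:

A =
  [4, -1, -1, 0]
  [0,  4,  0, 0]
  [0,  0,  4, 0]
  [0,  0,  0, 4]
x^4 - 16*x^3 + 96*x^2 - 256*x + 256

Expanding det(x·I − A) (e.g. by cofactor expansion or by noting that A is similar to its Jordan form J, which has the same characteristic polynomial as A) gives
  χ_A(x) = x^4 - 16*x^3 + 96*x^2 - 256*x + 256
which factors as (x - 4)^4. The eigenvalues (with algebraic multiplicities) are λ = 4 with multiplicity 4.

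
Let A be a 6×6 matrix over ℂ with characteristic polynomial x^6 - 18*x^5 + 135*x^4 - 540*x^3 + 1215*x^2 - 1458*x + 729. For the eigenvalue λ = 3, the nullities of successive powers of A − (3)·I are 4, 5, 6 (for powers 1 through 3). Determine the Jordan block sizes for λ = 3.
Block sizes for λ = 3: [3, 1, 1, 1]

From the dimensions of kernels of powers, the number of Jordan blocks of size at least j is d_j − d_{j−1} where d_j = dim ker(N^j) (with d_0 = 0). Computing the differences gives [4, 1, 1].
The number of blocks of size exactly k is (#blocks of size ≥ k) − (#blocks of size ≥ k + 1), so the partition is: 3 block(s) of size 1, 1 block(s) of size 3.
In nonincreasing order the block sizes are [3, 1, 1, 1].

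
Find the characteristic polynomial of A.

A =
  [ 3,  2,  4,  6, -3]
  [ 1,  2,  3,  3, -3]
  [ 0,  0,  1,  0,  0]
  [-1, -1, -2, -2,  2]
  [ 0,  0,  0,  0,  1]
x^5 - 5*x^4 + 10*x^3 - 10*x^2 + 5*x - 1

Expanding det(x·I − A) (e.g. by cofactor expansion or by noting that A is similar to its Jordan form J, which has the same characteristic polynomial as A) gives
  χ_A(x) = x^5 - 5*x^4 + 10*x^3 - 10*x^2 + 5*x - 1
which factors as (x - 1)^5. The eigenvalues (with algebraic multiplicities) are λ = 1 with multiplicity 5.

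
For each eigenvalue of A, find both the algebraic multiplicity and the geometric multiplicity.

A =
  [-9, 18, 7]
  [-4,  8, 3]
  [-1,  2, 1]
λ = 0: alg = 3, geom = 1

Step 1 — factor the characteristic polynomial to read off the algebraic multiplicities:
  χ_A(x) = x^3

Step 2 — compute geometric multiplicities via the rank-nullity identity g(λ) = n − rank(A − λI):
  rank(A − (0)·I) = 2, so dim ker(A − (0)·I) = n − 2 = 1

Summary:
  λ = 0: algebraic multiplicity = 3, geometric multiplicity = 1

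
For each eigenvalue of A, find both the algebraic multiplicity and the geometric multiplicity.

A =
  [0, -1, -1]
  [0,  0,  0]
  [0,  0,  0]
λ = 0: alg = 3, geom = 2

Step 1 — factor the characteristic polynomial to read off the algebraic multiplicities:
  χ_A(x) = x^3

Step 2 — compute geometric multiplicities via the rank-nullity identity g(λ) = n − rank(A − λI):
  rank(A − (0)·I) = 1, so dim ker(A − (0)·I) = n − 1 = 2

Summary:
  λ = 0: algebraic multiplicity = 3, geometric multiplicity = 2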